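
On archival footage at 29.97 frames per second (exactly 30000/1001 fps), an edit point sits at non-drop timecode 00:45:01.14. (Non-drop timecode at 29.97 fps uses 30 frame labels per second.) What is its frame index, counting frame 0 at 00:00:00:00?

Total seconds to the label: (0 × 3600 + 45 × 60 + 1) = 2701.
Frame index = 2701 × 30 + 14 = 81044.

81044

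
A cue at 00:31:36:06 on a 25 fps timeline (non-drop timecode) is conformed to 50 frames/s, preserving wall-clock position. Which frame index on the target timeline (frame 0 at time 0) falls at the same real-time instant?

Source frame index: (0×3600 + 31×60 + 36) × 25 + 6 = 47406.
Real time: 47406 / (25) = 47406/25 s.
Target frame: (47406/25) × (50) = 94812.

frame 94812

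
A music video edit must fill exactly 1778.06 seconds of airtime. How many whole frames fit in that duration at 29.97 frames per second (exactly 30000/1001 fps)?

53288 frames

Frames = 1778.06 × 30000/1001 = 53341800/1001 ≈ 53288.5115.
Complete frames: 53288.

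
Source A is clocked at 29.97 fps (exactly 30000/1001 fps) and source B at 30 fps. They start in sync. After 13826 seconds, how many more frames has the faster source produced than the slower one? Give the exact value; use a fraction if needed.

414780/1001 frames

A emits 30000/1001 × 13826 = 414780000/1001 frames; B emits 30 × 13826 = 414780.
Difference = 414780/1001 frames (≈ 414.3656); B is ahead of A.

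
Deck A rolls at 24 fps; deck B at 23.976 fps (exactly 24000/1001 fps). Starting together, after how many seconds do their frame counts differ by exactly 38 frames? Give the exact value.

The gap grows by |24000/1001 − 24| = 24/1001 frames per second.
Time for a 38-frame gap: 38 ÷ (24/1001) = 19019/12 s.

19019/12 seconds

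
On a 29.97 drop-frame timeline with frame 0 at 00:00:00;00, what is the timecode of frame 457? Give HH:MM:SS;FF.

Ten DF minutes hold 17982 frames, so frame 457 lies in block 0 (frames 0–17981) with 457 frames into that block.
The block's first minute is 1800 frames and the rest 1798 each; 457 frames reaches minute 0, so 0 × 18 + 0 × 2 = 0 labels have been skipped so far.
Adding those back, label number 457 + 0 = 457 at 30 labels/s is 15 s + 7 f = 0 h 0 min 15 s frame 7, i.e. 00:00:15;07.

00:00:15;07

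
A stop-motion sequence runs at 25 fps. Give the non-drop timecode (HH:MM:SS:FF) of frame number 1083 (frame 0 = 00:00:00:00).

1083 ÷ 25 = 43 full seconds, remainder 8 frames.
43 s = 0 h 0 min 43 s.
Timecode: 00:00:43:08.

00:00:43:08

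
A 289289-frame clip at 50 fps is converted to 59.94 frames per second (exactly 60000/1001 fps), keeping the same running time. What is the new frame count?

Target frames = source frames × (target rate / source rate) = 289289 × (60000/1001)/(50) = 289289 × 1200/1001 = 346800.

346800 frames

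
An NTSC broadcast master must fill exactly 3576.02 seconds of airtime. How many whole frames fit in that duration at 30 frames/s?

107280 frames

Frames = 3576.02 × 30 = 536403/5 ≈ 107280.6000.
Complete frames: 107280.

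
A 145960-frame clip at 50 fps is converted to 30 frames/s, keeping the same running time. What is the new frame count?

Target frames = source frames × (target rate / source rate) = 145960 × (30)/(50) = 145960 × 3/5 = 87576.

87576 frames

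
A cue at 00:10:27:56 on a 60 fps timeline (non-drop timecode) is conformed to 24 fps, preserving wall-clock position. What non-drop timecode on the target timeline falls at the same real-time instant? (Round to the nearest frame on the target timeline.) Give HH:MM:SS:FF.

Source frame index: (0×3600 + 10×60 + 27) × 60 + 56 = 37676.
Real time: 37676 / (60) = 9419/15 s.
Target frame: (9419/15) × (24) = 75352/5 ≈ 15070.400 → 15070.
At 24 labels/s: frame 15070 → 00:10:27:22.

00:10:27:22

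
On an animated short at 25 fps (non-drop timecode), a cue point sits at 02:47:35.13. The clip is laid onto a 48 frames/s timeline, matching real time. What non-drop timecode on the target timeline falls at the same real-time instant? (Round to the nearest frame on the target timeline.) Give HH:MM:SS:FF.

02:47:35:25

Source frame index: (2×3600 + 47×60 + 35) × 25 + 13 = 251388.
Real time: 251388 / (25) = 251388/25 s.
Target frame: (251388/25) × (48) = 12066624/25 ≈ 482664.960 → 482665.
At 48 labels/s: frame 482665 → 02:47:35:25.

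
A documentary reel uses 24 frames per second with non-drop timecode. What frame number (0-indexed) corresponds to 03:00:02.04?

Total seconds to the label: (3 × 3600 + 0 × 60 + 2) = 10802.
Frame index = 10802 × 24 + 4 = 259252.

259252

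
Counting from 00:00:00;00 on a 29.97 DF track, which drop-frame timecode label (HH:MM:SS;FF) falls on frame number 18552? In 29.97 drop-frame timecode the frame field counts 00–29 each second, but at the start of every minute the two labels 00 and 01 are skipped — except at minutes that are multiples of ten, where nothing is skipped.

Each 10-minute DF block holds 10 × 60 × 30 − 9 × 2 = 17982 frames. 18552 ÷ 17982 → 1 full block, remainder 570.
Within the partial block the first minute is 1800 frames and each further minute 1798, so 0 further minute boundaries passed. Total skipped labels = 18 × 1 + 2 × 0 = 18.
Non-drop label index = 18552 + 18 = 18570; at 30 labels/s that is 00:10:19:00, i.e. DF 00:10:19;00.

00:10:19;00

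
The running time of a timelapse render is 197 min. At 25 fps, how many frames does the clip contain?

197 min = 11820 s.
Frames = 11820 × 25 = 295500.

295500 frames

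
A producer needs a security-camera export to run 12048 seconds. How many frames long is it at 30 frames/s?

361440 frames

Frames = 12048 × 30 = 361440.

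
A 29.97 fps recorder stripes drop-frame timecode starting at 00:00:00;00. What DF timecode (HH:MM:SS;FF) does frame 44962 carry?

Ten DF minutes hold 17982 frames, so frame 44962 lies in block 2 (frames 35964–53945) with 8998 frames into that block.
The block's first minute is 1800 frames and the rest 1798 each; 8998 frames reaches minute 5, so 2 × 18 + 5 × 2 = 46 labels have been skipped so far.
Adding those back, label number 44962 + 46 = 45008 at 30 labels/s is 1500 s + 8 f = 0 h 25 min 0 s frame 8, i.e. 00:25:00;08.

00:25:00;08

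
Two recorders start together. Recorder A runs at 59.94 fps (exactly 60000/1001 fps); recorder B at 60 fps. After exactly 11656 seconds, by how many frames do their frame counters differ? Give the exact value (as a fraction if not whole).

A emits 60000/1001 × 11656 = 699360000/1001 frames; B emits 60 × 11656 = 699360.
Difference = 699360/1001 frames (≈ 698.6613); B is ahead of A.

699360/1001 frames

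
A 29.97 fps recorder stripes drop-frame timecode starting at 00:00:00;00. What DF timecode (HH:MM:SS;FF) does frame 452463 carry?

04:11:37;05

Each 10-minute DF block holds 10 × 60 × 30 − 9 × 2 = 17982 frames. 452463 ÷ 17982 → 25 full blocks, remainder 2913.
Within the partial block the first minute is 1800 frames and each further minute 1798, so 1 further minute boundary passed. Total skipped labels = 18 × 25 + 2 × 1 = 452.
Non-drop label index = 452463 + 452 = 452915; at 30 labels/s that is 04:11:37:05, i.e. DF 04:11:37;05.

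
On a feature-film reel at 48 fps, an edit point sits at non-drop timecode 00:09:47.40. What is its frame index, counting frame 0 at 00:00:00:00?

Total seconds to the label: (0 × 3600 + 9 × 60 + 47) = 587.
Frame index = 587 × 48 + 40 = 28216.

frame 28216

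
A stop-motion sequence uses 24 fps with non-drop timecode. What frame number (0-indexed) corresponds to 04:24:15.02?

Total seconds to the label: (4 × 3600 + 24 × 60 + 15) = 15855.
Frame index = 15855 × 24 + 2 = 380522.

frame 380522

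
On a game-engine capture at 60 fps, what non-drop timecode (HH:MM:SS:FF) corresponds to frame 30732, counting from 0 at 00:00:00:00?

30732 ÷ 60 = 512 full seconds, remainder 12 frames.
512 s = 0 h 8 min 32 s.
Timecode: 00:08:32:12.

00:08:32:12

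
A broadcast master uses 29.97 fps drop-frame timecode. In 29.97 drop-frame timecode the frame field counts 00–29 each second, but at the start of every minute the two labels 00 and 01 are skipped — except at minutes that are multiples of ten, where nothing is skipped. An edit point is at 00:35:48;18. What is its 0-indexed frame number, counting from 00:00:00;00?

As if non-drop at 30 labels/s: (0 × 3600 + 35 × 60 + 48) × 30 + 18 = 64458.
Minute boundaries passed: 35; those not divisible by 10: 35 − 3 = 32; dropped labels = 2 × 32 = 64.
Actual frame index = 64458 − 64 = 64394.

64394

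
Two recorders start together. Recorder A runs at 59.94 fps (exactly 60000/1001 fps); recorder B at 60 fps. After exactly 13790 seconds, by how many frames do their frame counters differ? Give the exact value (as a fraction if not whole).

A emits 60000/1001 × 13790 = 118200000/143 frames; B emits 60 × 13790 = 827400.
Difference = 118200/143 frames (≈ 826.5734); B is ahead of A.

118200/143 frames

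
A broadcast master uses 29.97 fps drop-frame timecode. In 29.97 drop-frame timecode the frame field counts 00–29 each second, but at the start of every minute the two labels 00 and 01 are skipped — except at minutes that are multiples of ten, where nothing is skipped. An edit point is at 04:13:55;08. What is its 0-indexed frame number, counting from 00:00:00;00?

456602

As if non-drop at 30 labels/s: (4 × 3600 + 13 × 60 + 55) × 30 + 8 = 457058.
Minute boundaries passed: 253; those not divisible by 10: 253 − 25 = 228; dropped labels = 2 × 228 = 456.
Actual frame index = 457058 − 456 = 456602.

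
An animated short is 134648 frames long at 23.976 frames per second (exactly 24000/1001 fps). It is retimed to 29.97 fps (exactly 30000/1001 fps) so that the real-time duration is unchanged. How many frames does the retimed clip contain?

Frames at target rate = 134648 × (30000/1001) / (24000/1001) = 168310.

168310 frames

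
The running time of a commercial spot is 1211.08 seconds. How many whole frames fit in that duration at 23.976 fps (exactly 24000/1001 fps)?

29036 frames

Frames = 1211.08 × 24000/1001 = 2235840/77 ≈ 29036.8831.
Complete frames: 29036.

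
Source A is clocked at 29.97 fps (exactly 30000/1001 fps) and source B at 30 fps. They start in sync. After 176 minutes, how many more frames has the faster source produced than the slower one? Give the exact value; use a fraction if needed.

176 min = 10560 s.
A emits 30000/1001 × 10560 = 28800000/91 frames; B emits 30 × 10560 = 316800.
Difference = 28800/91 frames (≈ 316.4835); B is ahead of A.

28800/91 frames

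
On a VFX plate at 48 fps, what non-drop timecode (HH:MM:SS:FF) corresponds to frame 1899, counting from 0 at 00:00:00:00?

1899 ÷ 48 = 39 full seconds, remainder 27 frames.
39 s = 0 h 0 min 39 s.
Timecode: 00:00:39:27.

00:00:39:27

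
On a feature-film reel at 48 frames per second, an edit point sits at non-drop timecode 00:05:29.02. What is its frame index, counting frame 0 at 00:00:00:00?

Total seconds to the label: (0 × 3600 + 5 × 60 + 29) = 329.
Frame index = 329 × 48 + 2 = 15794.

15794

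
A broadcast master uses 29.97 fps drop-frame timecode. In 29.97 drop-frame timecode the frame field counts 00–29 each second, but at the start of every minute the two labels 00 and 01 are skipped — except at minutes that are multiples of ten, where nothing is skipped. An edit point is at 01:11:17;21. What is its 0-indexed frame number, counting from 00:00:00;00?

128203

As if non-drop at 30 labels/s: (1 × 3600 + 11 × 60 + 17) × 30 + 21 = 128331.
Minute boundaries passed: 71; those not divisible by 10: 71 − 7 = 64; dropped labels = 2 × 64 = 128.
Actual frame index = 128331 − 128 = 128203.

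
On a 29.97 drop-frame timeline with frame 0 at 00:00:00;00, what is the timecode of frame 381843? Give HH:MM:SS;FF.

Ten DF minutes hold 17982 frames, so frame 381843 lies in block 21 (frames 377622–395603) with 4221 frames into that block.
The block's first minute is 1800 frames and the rest 1798 each; 4221 frames reaches minute 2, so 21 × 18 + 2 × 2 = 382 labels have been skipped so far.
Adding those back, label number 381843 + 382 = 382225 at 30 labels/s is 12740 s + 25 f = 3 h 32 min 20 s frame 25, i.e. 03:32:20;25.

03:32:20;25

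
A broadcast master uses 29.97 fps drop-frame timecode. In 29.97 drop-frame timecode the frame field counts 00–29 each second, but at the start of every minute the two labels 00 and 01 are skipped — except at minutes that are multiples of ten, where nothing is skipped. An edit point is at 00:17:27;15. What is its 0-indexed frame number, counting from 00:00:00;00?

Complete 10-minute blocks: 1, each 17982 frames → 17982.
Remaining 7 whole minutes in the current block: 1800 + 6 × 1798 = 12588 frames.
Within the current minute: 27 × 30 + 15 − 2 = 823 (labels ;00/;01 skipped at this minute). Total = 17982 + 12588 + 823 = 31393.

31393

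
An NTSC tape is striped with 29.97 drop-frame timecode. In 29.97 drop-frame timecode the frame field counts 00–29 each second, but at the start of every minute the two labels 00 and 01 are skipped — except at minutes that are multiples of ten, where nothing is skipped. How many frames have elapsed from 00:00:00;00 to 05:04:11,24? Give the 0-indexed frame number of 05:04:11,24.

547006

Complete 10-minute blocks: 30, each 17982 frames → 539460.
Remaining 4 whole minutes in the current block: 1800 + 3 × 1798 = 7194 frames.
Within the current minute: 11 × 30 + 24 − 2 = 352 (labels ;00/;01 skipped at this minute). Total = 539460 + 7194 + 352 = 547006.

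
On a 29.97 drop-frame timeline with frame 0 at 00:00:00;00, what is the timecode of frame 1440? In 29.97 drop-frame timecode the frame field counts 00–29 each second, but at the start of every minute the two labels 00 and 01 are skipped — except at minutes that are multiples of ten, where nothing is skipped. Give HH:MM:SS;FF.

Ten DF minutes hold 17982 frames, so frame 1440 lies in block 0 (frames 0–17981) with 1440 frames into that block.
The block's first minute is 1800 frames and the rest 1798 each; 1440 frames reaches minute 0, so 0 × 18 + 0 × 2 = 0 labels have been skipped so far.
Adding those back, label number 1440 + 0 = 1440 at 30 labels/s is 48 s + 0 f = 0 h 0 min 48 s frame 0, i.e. 00:00:48;00.

00:00:48;00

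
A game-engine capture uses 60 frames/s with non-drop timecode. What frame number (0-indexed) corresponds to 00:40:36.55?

frame 146215

Total seconds to the label: (0 × 3600 + 40 × 60 + 36) = 2436.
Frame index = 2436 × 60 + 55 = 146215.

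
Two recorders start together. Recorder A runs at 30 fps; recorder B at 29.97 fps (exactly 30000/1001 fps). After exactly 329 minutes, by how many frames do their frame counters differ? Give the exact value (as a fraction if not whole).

84600/143 frames

329 min = 19740 s.
A emits 30 × 19740 = 592200 frames; B emits 30000/1001 × 19740 = 84600000/143.
Difference = 84600/143 frames (≈ 591.6084); B is behind A.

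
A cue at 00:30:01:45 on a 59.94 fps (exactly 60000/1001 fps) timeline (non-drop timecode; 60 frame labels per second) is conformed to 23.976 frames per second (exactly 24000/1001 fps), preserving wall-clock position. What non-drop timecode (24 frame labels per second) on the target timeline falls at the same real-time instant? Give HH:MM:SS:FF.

00:30:01:18

Source frame index: (0×3600 + 30×60 + 1) × 60 + 45 = 108105.
Real time: 108105 / (60000/1001) = 7214207/4000 s.
Target frame: (7214207/4000) × (24000/1001) = 43242.
At 24 labels/s: frame 43242 → 00:30:01:18.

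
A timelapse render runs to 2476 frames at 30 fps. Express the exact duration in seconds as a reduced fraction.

1238/15 seconds

Running time = 2476 ÷ (30) = 2476 × 1/30 = 1238/15 s.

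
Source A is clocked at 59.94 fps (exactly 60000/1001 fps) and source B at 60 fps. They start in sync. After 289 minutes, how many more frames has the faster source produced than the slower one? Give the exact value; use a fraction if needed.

1040400/1001 frames

289 min = 17340 s.
A emits 60000/1001 × 17340 = 1040400000/1001 frames; B emits 60 × 17340 = 1040400.
Difference = 1040400/1001 frames (≈ 1039.3606); B is ahead of A.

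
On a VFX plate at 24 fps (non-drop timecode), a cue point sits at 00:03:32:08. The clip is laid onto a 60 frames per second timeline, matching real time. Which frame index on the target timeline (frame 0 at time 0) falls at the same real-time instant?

frame 12740

Source frame index: (0×3600 + 3×60 + 32) × 24 + 8 = 5096.
Real time: 5096 / (24) = 637/3 s.
Target frame: (637/3) × (60) = 12740.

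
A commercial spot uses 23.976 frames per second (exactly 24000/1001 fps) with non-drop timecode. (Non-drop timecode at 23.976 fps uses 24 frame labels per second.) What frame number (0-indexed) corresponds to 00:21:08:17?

Total seconds to the label: (0 × 3600 + 21 × 60 + 8) = 1268.
Frame index = 1268 × 24 + 17 = 30449.

30449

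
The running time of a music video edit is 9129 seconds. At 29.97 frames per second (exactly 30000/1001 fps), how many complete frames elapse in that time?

273596 frames

Frames = 9129 × 30000/1001 = 273870000/1001 ≈ 273596.4036.
Complete frames: 273596.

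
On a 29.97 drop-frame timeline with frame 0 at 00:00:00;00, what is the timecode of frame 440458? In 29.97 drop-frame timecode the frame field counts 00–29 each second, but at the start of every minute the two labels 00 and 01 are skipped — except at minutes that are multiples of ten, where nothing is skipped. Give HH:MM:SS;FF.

04:04:56;18

Each 10-minute DF block holds 10 × 60 × 30 − 9 × 2 = 17982 frames. 440458 ÷ 17982 → 24 full blocks, remainder 8890.
Within the partial block the first minute is 1800 frames and each further minute 1798, so 4 further minute boundaries passed. Total skipped labels = 18 × 24 + 2 × 4 = 440.
Non-drop label index = 440458 + 440 = 440898; at 30 labels/s that is 04:04:56:18, i.e. DF 04:04:56;18.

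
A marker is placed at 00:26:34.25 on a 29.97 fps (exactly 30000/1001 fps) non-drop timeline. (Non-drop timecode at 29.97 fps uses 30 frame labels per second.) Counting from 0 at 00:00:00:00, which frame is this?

47845

Total seconds to the label: (0 × 3600 + 26 × 60 + 34) = 1594.
Frame index = 1594 × 30 + 25 = 47845.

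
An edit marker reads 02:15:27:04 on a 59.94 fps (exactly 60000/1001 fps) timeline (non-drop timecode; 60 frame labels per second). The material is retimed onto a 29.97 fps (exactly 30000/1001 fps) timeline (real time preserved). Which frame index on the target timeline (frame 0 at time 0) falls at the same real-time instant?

Source frame index: (2×3600 + 15×60 + 27) × 60 + 4 = 487624.
Real time: 487624 / (60000/1001) = 61013953/7500 s.
Target frame: (61013953/7500) × (30000/1001) = 243812.

frame 243812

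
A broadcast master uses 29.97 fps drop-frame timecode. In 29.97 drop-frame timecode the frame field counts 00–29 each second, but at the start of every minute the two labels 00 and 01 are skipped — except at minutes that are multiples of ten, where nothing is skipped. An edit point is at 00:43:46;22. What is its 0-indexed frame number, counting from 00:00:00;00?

As if non-drop at 30 labels/s: (0 × 3600 + 43 × 60 + 46) × 30 + 22 = 78802.
Minute boundaries passed: 43; those not divisible by 10: 43 − 4 = 39; dropped labels = 2 × 39 = 78.
Actual frame index = 78802 − 78 = 78724.

78724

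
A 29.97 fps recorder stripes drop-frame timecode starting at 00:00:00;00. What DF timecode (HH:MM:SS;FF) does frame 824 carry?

Ten DF minutes hold 17982 frames, so frame 824 lies in block 0 (frames 0–17981) with 824 frames into that block.
The block's first minute is 1800 frames and the rest 1798 each; 824 frames reaches minute 0, so 0 × 18 + 0 × 2 = 0 labels have been skipped so far.
Adding those back, label number 824 + 0 = 824 at 30 labels/s is 27 s + 14 f = 0 h 0 min 27 s frame 14, i.e. 00:00:27;14.

00:00:27;14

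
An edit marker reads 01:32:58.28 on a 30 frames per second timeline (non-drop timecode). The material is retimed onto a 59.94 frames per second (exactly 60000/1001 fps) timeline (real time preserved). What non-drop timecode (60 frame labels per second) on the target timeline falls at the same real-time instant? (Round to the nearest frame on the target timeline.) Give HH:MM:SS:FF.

Source frame index: (1×3600 + 32×60 + 58) × 30 + 28 = 167368.
Real time: 167368 / (30) = 83684/15 s.
Target frame: (83684/15) × (60000/1001) = 334736000/1001 ≈ 334401.598 → 334402.
At 60 labels/s: frame 334402 → 01:32:53:22.

01:32:53:22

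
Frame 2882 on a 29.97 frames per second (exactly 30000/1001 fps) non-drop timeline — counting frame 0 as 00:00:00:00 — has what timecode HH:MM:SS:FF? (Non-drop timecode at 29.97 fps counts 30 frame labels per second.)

00:01:36:02

2882 ÷ 30 = 96 full seconds, remainder 2 frames.
96 s = 0 h 1 min 36 s.
Timecode: 00:01:36:02.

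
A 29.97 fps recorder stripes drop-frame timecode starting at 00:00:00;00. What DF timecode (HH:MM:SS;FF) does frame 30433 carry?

Each 10-minute DF block holds 10 × 60 × 30 − 9 × 2 = 17982 frames. 30433 ÷ 17982 → 1 full block, remainder 12451.
Within the partial block the first minute is 1800 frames and each further minute 1798, so 6 further minute boundaries passed. Total skipped labels = 18 × 1 + 2 × 6 = 30.
Non-drop label index = 30433 + 30 = 30463; at 30 labels/s that is 00:16:55:13, i.e. DF 00:16:55;13.

00:16:55;13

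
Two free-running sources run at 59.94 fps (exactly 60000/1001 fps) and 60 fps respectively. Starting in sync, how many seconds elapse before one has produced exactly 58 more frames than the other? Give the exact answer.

The gap grows by |60 − 60000/1001| = 60/1001 frames per second.
Time for a 58-frame gap: 58 ÷ (60/1001) = 29029/30 s.

29029/30 seconds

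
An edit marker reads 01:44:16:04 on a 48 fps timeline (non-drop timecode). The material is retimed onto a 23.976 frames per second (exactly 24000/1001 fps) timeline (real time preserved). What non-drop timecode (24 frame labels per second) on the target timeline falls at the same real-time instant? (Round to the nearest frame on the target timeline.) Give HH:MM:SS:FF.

01:44:09:20

Source frame index: (1×3600 + 44×60 + 16) × 48 + 4 = 300292.
Real time: 300292 / (48) = 75073/12 s.
Target frame: (75073/12) × (24000/1001) = 150146000/1001 ≈ 149996.004 → 149996.
At 24 labels/s: frame 149996 → 01:44:09:20.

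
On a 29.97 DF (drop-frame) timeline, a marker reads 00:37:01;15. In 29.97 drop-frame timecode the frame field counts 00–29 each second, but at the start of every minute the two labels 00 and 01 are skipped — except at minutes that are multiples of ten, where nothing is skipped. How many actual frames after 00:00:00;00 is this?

Complete 10-minute blocks: 3, each 17982 frames → 53946.
Remaining 7 whole minutes in the current block: 1800 + 6 × 1798 = 12588 frames.
Within the current minute: 1 × 30 + 15 − 2 = 43 (labels ;00/;01 skipped at this minute). Total = 53946 + 12588 + 43 = 66577.

66577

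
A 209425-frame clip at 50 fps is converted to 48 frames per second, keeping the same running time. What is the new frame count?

201048 frames

Target frames = source frames × (target rate / source rate) = 209425 × (48)/(50) = 209425 × 24/25 = 201048.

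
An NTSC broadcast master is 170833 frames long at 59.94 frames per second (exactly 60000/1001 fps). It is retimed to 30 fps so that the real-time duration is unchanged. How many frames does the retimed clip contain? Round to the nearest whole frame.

85502 frames

Frames at target rate = 170833 × (30) / (60000/1001) = 171003833/2000 ≈ 85501.917.
Nearest whole frame: 85502.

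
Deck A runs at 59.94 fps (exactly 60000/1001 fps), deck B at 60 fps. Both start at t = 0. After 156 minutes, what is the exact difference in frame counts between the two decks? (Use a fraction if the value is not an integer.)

156 min = 9360 s.
A emits 60000/1001 × 9360 = 43200000/77 frames; B emits 60 × 9360 = 561600.
Difference = 43200/77 frames (≈ 561.0390); B is ahead of A.

43200/77 frames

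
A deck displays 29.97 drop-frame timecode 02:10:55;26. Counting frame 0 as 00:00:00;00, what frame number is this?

235442

Complete 10-minute blocks: 13, each 17982 frames → 233766.
Remaining 0 whole minutes in the current block: 0 frames.
Within the current minute: 55 × 30 + 26 = 1676. Total = 233766 + 0 + 1676 = 235442.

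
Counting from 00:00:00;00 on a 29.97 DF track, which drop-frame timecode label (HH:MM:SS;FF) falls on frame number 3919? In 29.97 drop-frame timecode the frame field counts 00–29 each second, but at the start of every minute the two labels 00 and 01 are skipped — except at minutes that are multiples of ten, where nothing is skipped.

Ten DF minutes hold 17982 frames, so frame 3919 lies in block 0 (frames 0–17981) with 3919 frames into that block.
The block's first minute is 1800 frames and the rest 1798 each; 3919 frames reaches minute 2, so 0 × 18 + 2 × 2 = 4 labels have been skipped so far.
Adding those back, label number 3919 + 4 = 3923 at 30 labels/s is 130 s + 23 f = 0 h 2 min 10 s frame 23, i.e. 00:02:10;23.

00:02:10;23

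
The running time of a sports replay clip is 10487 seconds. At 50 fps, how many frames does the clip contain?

524350 frames

Frames = 10487 × 50 = 524350.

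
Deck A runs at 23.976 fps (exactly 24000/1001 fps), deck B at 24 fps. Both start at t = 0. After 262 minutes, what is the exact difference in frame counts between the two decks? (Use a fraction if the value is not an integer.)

377280/1001 frames

262 min = 15720 s.
A emits 24000/1001 × 15720 = 377280000/1001 frames; B emits 24 × 15720 = 377280.
Difference = 377280/1001 frames (≈ 376.9031); B is ahead of A.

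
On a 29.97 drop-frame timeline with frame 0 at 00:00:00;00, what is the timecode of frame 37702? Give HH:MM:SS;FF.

00:20:57;28

Ten DF minutes hold 17982 frames, so frame 37702 lies in block 2 (frames 35964–53945) with 1738 frames into that block.
The block's first minute is 1800 frames and the rest 1798 each; 1738 frames reaches minute 0, so 2 × 18 + 0 × 2 = 36 labels have been skipped so far.
Adding those back, label number 37702 + 36 = 37738 at 30 labels/s is 1257 s + 28 f = 0 h 20 min 57 s frame 28, i.e. 00:20:57;28.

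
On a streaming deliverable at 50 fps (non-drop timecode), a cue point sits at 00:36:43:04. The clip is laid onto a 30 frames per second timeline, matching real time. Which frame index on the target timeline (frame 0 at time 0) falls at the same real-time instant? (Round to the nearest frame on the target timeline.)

Source frame index: (0×3600 + 36×60 + 43) × 50 + 4 = 110154.
Real time: 110154 / (50) = 55077/25 s.
Target frame: (55077/25) × (30) = 330462/5 ≈ 66092.400 → 66092.

frame 66092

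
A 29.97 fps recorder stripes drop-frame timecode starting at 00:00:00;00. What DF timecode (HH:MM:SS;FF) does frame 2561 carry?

00:01:25;13

Ten DF minutes hold 17982 frames, so frame 2561 lies in block 0 (frames 0–17981) with 2561 frames into that block.
The block's first minute is 1800 frames and the rest 1798 each; 2561 frames reaches minute 1, so 0 × 18 + 1 × 2 = 2 labels have been skipped so far.
Adding those back, label number 2561 + 2 = 2563 at 30 labels/s is 85 s + 13 f = 0 h 1 min 25 s frame 13, i.e. 00:01:25;13.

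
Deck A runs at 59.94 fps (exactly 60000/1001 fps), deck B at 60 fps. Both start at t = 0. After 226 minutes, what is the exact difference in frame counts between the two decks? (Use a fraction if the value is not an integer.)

226 min = 13560 s.
A emits 60000/1001 × 13560 = 813600000/1001 frames; B emits 60 × 13560 = 813600.
Difference = 813600/1001 frames (≈ 812.7872); B is ahead of A.

813600/1001 frames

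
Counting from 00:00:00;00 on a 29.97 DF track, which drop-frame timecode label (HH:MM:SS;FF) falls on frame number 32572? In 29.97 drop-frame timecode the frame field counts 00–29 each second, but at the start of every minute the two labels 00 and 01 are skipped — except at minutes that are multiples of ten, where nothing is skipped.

00:18:06;26

Each 10-minute DF block holds 10 × 60 × 30 − 9 × 2 = 17982 frames. 32572 ÷ 17982 → 1 full block, remainder 14590.
Within the partial block the first minute is 1800 frames and each further minute 1798, so 8 further minute boundaries passed. Total skipped labels = 18 × 1 + 2 × 8 = 34.
Non-drop label index = 32572 + 34 = 32606; at 30 labels/s that is 00:18:06:26, i.e. DF 00:18:06;26.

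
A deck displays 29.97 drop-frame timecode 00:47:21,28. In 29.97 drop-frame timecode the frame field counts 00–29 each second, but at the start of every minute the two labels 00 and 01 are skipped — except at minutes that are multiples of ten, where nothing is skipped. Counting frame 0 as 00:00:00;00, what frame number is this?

85172

As if non-drop at 30 labels/s: (0 × 3600 + 47 × 60 + 21) × 30 + 28 = 85258.
Minute boundaries passed: 47; those not divisible by 10: 47 − 4 = 43; dropped labels = 2 × 43 = 86.
Actual frame index = 85258 − 86 = 85172.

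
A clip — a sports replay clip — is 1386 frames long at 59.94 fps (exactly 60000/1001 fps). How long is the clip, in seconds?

Running time = 1386 / (60000/1001) = 23.1231 s.

23.1231 seconds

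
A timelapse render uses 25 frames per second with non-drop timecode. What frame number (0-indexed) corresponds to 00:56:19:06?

Total seconds to the label: (0 × 3600 + 56 × 60 + 19) = 3379.
Frame index = 3379 × 25 + 6 = 84481.

84481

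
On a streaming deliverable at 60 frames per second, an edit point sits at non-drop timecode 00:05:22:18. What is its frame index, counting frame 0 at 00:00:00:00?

frame 19338

Total seconds to the label: (0 × 3600 + 5 × 60 + 22) = 322.
Frame index = 322 × 60 + 18 = 19338.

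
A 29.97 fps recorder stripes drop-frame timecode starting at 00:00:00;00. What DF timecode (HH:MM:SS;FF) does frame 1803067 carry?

Ten DF minutes hold 17982 frames, so frame 1803067 lies in block 100 (frames 1798200–1816181) with 4867 frames into that block.
The block's first minute is 1800 frames and the rest 1798 each; 4867 frames reaches minute 2, so 100 × 18 + 2 × 2 = 1804 labels have been skipped so far.
Adding those back, label number 1803067 + 1804 = 1804871 at 30 labels/s is 60162 s + 11 f = 16 h 42 min 42 s frame 11, i.e. 16:42:42;11.

16:42:42;11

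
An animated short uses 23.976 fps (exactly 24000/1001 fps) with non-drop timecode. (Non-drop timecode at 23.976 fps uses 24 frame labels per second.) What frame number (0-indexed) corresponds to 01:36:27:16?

frame 138904

Total seconds to the label: (1 × 3600 + 36 × 60 + 27) = 5787.
Frame index = 5787 × 24 + 16 = 138904.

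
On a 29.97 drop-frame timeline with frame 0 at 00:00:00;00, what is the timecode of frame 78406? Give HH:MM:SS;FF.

00:43:36;04

Each 10-minute DF block holds 10 × 60 × 30 − 9 × 2 = 17982 frames. 78406 ÷ 17982 → 4 full blocks, remainder 6478.
Within the partial block the first minute is 1800 frames and each further minute 1798, so 3 further minute boundaries passed. Total skipped labels = 18 × 4 + 2 × 3 = 78.
Non-drop label index = 78406 + 78 = 78484; at 30 labels/s that is 00:43:36:04, i.e. DF 00:43:36;04.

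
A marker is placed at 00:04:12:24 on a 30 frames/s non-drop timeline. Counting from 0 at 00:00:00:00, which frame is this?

7584

Total seconds to the label: (0 × 3600 + 4 × 60 + 12) = 252.
Frame index = 252 × 30 + 24 = 7584.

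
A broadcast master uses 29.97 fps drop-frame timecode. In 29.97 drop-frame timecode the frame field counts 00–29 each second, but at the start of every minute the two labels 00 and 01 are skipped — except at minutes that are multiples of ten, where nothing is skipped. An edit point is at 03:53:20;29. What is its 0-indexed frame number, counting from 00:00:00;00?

As if non-drop at 30 labels/s: (3 × 3600 + 53 × 60 + 20) × 30 + 29 = 420029.
Minute boundaries passed: 233; those not divisible by 10: 233 − 23 = 210; dropped labels = 2 × 210 = 420.
Actual frame index = 420029 − 420 = 419609.

419609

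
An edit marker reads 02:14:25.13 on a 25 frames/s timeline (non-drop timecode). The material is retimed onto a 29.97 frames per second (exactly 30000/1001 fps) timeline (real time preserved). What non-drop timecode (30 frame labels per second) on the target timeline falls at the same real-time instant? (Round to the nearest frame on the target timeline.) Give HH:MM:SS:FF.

Source frame index: (2×3600 + 14×60 + 25) × 25 + 13 = 201638.
Real time: 201638 / (25) = 201638/25 s.
Target frame: (201638/25) × (30000/1001) = 241965600/1001 ≈ 241723.876 → 241724.
At 30 labels/s: frame 241724 → 02:14:17:14.

02:14:17:14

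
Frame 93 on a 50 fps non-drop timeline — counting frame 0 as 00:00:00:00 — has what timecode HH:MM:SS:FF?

93 ÷ 50 = 1 full seconds, remainder 43 frames.
1 s = 0 h 0 min 1 s.
Timecode: 00:00:01:43.

00:00:01:43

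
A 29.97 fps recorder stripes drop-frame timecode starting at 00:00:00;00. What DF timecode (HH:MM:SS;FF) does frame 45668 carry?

00:25:23;24

Each 10-minute DF block holds 10 × 60 × 30 − 9 × 2 = 17982 frames. 45668 ÷ 17982 → 2 full blocks, remainder 9704.
Within the partial block the first minute is 1800 frames and each further minute 1798, so 5 further minute boundaries passed. Total skipped labels = 18 × 2 + 2 × 5 = 46.
Non-drop label index = 45668 + 46 = 45714; at 30 labels/s that is 00:25:23:24, i.e. DF 00:25:23;24.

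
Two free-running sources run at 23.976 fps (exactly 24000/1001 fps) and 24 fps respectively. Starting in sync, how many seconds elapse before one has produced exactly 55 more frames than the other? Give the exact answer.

The gap grows by |24 − 24000/1001| = 24/1001 frames per second.
Time for a 55-frame gap: 55 ÷ (24/1001) = 55055/24 s.

55055/24 seconds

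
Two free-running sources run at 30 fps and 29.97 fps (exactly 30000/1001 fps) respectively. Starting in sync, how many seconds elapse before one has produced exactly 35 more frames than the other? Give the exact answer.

The gap grows by |30000/1001 − 30| = 30/1001 frames per second.
Time for a 35-frame gap: 35 ÷ (30/1001) = 7007/6 s.

7007/6 seconds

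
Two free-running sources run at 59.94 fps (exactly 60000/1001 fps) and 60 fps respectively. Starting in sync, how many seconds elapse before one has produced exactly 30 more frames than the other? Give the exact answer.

500.5 seconds

The gap grows by |60 − 60000/1001| = 60/1001 frames per second.
Time for a 30-frame gap: 30 ÷ (60/1001) = 500.5 s.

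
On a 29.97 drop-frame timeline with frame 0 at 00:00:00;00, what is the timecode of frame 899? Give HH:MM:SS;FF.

Ten DF minutes hold 17982 frames, so frame 899 lies in block 0 (frames 0–17981) with 899 frames into that block.
The block's first minute is 1800 frames and the rest 1798 each; 899 frames reaches minute 0, so 0 × 18 + 0 × 2 = 0 labels have been skipped so far.
Adding those back, label number 899 + 0 = 899 at 30 labels/s is 29 s + 29 f = 0 h 0 min 29 s frame 29, i.e. 00:00:29;29.

00:00:29;29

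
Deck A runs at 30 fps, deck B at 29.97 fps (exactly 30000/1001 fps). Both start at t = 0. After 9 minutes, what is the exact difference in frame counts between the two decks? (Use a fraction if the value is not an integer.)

9 min = 540 s.
A emits 30 × 540 = 16200 frames; B emits 30000/1001 × 540 = 16200000/1001.
Difference = 16200/1001 frames (≈ 16.1838); B is behind A.

16200/1001 frames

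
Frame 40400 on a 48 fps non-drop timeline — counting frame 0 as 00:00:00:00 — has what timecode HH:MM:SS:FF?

00:14:01:32

40400 ÷ 48 = 841 full seconds, remainder 32 frames.
841 s = 0 h 14 min 1 s.
Timecode: 00:14:01:32.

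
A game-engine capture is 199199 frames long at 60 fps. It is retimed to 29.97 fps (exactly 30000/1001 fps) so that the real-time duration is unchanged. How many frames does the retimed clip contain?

Target frames = source frames × (target rate / source rate) = 199199 × (30000/1001)/(60) = 199199 × 500/1001 = 99500.

99500 frames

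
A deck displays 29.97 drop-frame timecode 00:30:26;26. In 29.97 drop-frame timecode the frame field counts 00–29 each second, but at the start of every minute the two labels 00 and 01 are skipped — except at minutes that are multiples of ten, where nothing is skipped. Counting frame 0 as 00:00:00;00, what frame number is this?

54752

Complete 10-minute blocks: 3, each 17982 frames → 53946.
Remaining 0 whole minutes in the current block: 0 frames.
Within the current minute: 26 × 30 + 26 = 806. Total = 53946 + 0 + 806 = 54752.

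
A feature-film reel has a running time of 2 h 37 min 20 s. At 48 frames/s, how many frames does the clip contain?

2 h 37 min 20 s = 9440 s.
Frames = 9440 × 48 = 453120.

453120 frames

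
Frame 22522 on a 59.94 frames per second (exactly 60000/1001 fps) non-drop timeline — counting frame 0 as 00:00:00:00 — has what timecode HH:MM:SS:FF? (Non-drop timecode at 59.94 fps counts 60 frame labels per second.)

22522 ÷ 60 = 375 full seconds, remainder 22 frames.
375 s = 0 h 6 min 15 s.
Timecode: 00:06:15:22.

00:06:15:22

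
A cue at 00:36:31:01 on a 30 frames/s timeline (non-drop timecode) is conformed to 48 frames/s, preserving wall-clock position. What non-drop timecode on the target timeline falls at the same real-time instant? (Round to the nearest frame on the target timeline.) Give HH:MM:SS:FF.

00:36:31:02

Source frame index: (0×3600 + 36×60 + 31) × 30 + 1 = 65731.
Real time: 65731 / (30) = 65731/30 s.
Target frame: (65731/30) × (48) = 525848/5 ≈ 105169.600 → 105170.
At 48 labels/s: frame 105170 → 00:36:31:02.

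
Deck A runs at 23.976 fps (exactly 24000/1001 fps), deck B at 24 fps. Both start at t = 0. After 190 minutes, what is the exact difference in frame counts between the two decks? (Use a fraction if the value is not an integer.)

273600/1001 frames

190 min = 11400 s.
A emits 24000/1001 × 11400 = 273600000/1001 frames; B emits 24 × 11400 = 273600.
Difference = 273600/1001 frames (≈ 273.3267); B is ahead of A.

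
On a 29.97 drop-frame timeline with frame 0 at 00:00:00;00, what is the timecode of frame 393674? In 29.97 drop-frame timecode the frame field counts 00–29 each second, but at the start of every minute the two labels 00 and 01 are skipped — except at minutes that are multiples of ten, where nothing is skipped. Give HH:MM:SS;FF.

Each 10-minute DF block holds 10 × 60 × 30 − 9 × 2 = 17982 frames. 393674 ÷ 17982 → 21 full blocks, remainder 16052.
Within the partial block the first minute is 1800 frames and each further minute 1798, so 8 further minute boundaries passed. Total skipped labels = 18 × 21 + 2 × 8 = 394.
Non-drop label index = 393674 + 394 = 394068; at 30 labels/s that is 03:38:55:18, i.e. DF 03:38:55;18.

03:38:55;18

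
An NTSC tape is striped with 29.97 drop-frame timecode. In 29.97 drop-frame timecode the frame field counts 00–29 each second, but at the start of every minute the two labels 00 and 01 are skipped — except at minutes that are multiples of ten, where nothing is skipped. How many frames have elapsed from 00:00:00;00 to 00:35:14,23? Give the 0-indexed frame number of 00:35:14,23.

63379

Complete 10-minute blocks: 3, each 17982 frames → 53946.
Remaining 5 whole minutes in the current block: 1800 + 4 × 1798 = 8992 frames.
Within the current minute: 14 × 30 + 23 − 2 = 441 (labels ;00/;01 skipped at this minute). Total = 53946 + 8992 + 441 = 63379.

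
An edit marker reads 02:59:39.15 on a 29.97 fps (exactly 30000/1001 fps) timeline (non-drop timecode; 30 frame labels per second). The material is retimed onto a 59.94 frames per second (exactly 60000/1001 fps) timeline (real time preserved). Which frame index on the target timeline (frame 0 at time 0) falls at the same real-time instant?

Source frame index: (2×3600 + 59×60 + 39) × 30 + 15 = 323385.
Real time: 323385 / (30000/1001) = 21580559/2000 s.
Target frame: (21580559/2000) × (60000/1001) = 646770.

frame 646770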